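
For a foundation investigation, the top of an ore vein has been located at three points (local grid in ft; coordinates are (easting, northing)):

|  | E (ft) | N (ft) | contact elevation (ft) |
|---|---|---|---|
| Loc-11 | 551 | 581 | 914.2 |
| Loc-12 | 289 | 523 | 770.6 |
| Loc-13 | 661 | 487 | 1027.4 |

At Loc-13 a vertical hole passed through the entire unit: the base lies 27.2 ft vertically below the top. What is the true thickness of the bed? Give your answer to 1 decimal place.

21.4 ft

Two edge vectors: Loc-11→Loc-12 = (-262, -58, -143.6), Loc-11→Loc-13 = (110, -94, 113.2).
Normal n = (Loc-11→Loc-12) × (Loc-11→Loc-13) = (-20064, 13862.4, 31008).
So ∂z/∂E = −n_x/n_z = 0.64706 and ∂z/∂N = −n_y/n_z = −0.44706.
|∇z| = √(a²+b²) = 0.78648, so dip δ = arctan(0.78648) = 38.18°.
True thickness = vertical thickness × cos δ = 27.2 × cos 38.18° = 21.4 ft.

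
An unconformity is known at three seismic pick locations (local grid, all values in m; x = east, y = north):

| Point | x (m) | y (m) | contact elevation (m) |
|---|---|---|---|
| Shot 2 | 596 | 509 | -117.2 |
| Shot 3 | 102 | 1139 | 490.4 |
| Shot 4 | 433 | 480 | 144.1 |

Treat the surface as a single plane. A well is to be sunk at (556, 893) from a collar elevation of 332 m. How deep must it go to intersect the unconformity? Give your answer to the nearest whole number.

485 m

Let the plane be z = a·x + b·y + c.
Shot 3−Shot 2: −494a + 630b = 607.6;  Shot 4−Shot 2: −163a − 29b = 261.3.
Solving gives a = −1.55739, b = −0.25675.
Then c = -117.2 − a·596 − b·509 = 941.69.
At (556, 893): z_contact = −865.9 − 229.3 + 941.69 = -153.5 m.
Depth below ground = 332 − (-153.5) = 485 m.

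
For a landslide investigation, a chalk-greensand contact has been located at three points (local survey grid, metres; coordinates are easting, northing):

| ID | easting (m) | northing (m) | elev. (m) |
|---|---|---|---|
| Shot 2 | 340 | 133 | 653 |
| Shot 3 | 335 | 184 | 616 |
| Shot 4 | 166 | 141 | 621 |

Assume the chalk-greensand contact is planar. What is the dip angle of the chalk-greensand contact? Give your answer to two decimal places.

36.00°

Let the plane be z = a·easting + b·northing + c.
Shot 3−Shot 2: −5a + 51b = −37;  Shot 4−Shot 2: −174a + 8b = −32.
Solving gives a = 0.15123, b = −0.71066.
Gradient magnitude |∇z| = √(a² + b²) = √(0.02287 + 0.50504) = 0.72658.
True dip = arctan(0.72658) = 36.00°, dipping toward NNW (azimuth ≈ 348°).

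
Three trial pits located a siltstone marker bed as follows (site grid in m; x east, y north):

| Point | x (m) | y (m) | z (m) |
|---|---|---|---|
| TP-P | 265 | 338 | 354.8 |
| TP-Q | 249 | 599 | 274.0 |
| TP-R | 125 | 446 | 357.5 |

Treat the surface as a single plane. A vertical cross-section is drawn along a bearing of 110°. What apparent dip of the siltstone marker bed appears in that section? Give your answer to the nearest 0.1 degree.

8.1°

Let the plane be z = a·x + b·y + c.
TP-Q−TP-P: −16a + 261b = −80.8;  TP-R−TP-P: −140a + 108b = 2.7.
Solving gives a = −0.27092, b = −0.32619.
Unit vector along 110° is (sin 110°, cos 110°) = (0.9397, -0.3420).
Slope in that direction = a·(0.9397) + b·(-0.3420) = −0.14301.
Apparent dip = arctan|0.14301| = 8.1° (true dip is 23.0°, so apparent ≤ true as expected).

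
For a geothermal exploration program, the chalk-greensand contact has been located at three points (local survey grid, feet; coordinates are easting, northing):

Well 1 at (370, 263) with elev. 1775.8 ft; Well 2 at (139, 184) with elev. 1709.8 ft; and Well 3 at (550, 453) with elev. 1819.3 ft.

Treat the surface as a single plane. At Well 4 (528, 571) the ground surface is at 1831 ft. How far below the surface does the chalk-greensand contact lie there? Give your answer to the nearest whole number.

Two edge vectors: Well 1→Well 2 = (-231, -79, -66), Well 1→Well 3 = (180, 190, 43.5).
Normal n = (Well 1→Well 2) × (Well 1→Well 3) = (9103.5, -1831.5, -29670).
So ∂z/∂easting = −n_x/n_z = 0.30683 and ∂z/∂northing = −n_y/n_z = −0.06173.
Intercept c from Well 1: 1775.8 − 113.53 + 16.23 = 1678.51.
At (528, 571): z_contact = 162.0 − 35.2 + 1678.51 = 1805.3 ft.
Depth below ground = 1831 − 1805.3 = 26 ft.

26 ft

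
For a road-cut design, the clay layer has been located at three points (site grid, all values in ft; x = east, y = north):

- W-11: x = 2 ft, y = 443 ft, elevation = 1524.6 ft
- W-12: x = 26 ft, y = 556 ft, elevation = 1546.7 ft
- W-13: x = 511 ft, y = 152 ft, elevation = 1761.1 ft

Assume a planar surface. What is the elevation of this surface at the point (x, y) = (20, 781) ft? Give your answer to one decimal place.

1563.1 ft

Let the plane be z = a·x + b·y + c.
W-12−W-11: 24a + 113b = 22.1;  W-13−W-11: 509a − 291b = 236.5.
Solving gives a = 0.51403, b = 0.08640.
Then c = 1524.6 − a·2 − b·443 = 1485.30.
At (20, 781): z = 10.3 + 67.5 + 1485.30 = 1563.1 ft.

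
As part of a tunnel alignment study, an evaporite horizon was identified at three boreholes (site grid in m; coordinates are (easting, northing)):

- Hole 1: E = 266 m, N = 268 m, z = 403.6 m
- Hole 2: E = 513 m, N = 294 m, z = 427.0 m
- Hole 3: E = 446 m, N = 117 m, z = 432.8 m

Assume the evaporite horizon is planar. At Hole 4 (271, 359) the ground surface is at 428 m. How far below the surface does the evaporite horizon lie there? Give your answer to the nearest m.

30 m

Let the plane be z = a·E + b·N + c.
Hole 2−Hole 1: 247a + 26b = 23.4;  Hole 3−Hole 1: 180a − 151b = 29.2.
Solving gives a = 0.10226, b = −0.07148.
Then c = 403.6 − a·266 − b·268 = 395.55.
At (271, 359): z_contact = 27.7 − 25.7 + 395.55 = 397.6 m.
Depth below ground = 428 − 397.6 = 30 m.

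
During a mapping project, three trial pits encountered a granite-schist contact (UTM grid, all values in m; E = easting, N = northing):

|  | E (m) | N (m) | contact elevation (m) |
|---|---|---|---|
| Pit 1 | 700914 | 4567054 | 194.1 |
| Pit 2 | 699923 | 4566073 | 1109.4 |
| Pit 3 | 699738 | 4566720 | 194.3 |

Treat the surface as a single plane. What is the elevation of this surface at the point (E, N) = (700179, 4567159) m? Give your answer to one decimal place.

Two edge vectors: Pit 1→Pit 2 = (-991, -981, 915.3), Pit 1→Pit 3 = (-1176, -334, 0.2).
Normal n = (Pit 1→Pit 2) × (Pit 1→Pit 3) = (305514, -1076194.6, -822662).
So ∂z/∂E = −n_x/n_z = 0.371372447 and ∂z/∂N = −n_y/n_z = −1.308185622.
Intercept c from Pit 1: 194.1 − 260300.15 + 5974554.38 = 5714448.33.
At (700179, 4567159): z = 260027.2 − 5974691.7 + 5714448.33 = -216.2 m.

-216.2 m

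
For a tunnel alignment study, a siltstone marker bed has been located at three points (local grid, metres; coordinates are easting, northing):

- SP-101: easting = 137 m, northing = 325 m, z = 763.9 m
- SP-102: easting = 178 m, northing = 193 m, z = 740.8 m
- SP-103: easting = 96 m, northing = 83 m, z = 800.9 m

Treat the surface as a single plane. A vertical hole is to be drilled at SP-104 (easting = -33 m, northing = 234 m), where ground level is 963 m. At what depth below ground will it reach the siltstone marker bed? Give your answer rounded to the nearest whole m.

Two edge vectors: SP-101→SP-102 = (41, -132, -23.1), SP-101→SP-103 = (-41, -242, 37).
Normal n = (SP-101→SP-102) × (SP-101→SP-103) = (-10474.2, -569.9, -15334).
So ∂z/∂easting = −n_x/n_z = −0.68307 and ∂z/∂northing = −n_y/n_z = −0.03717.
Intercept c from SP-101: 763.9 + 93.58 + 12.08 = 869.56.
At (-33, 234): z_contact = 22.5 − 8.7 + 869.56 = 883.4 m.
Depth below ground = 963 − 883.4 = 80 m.

80 m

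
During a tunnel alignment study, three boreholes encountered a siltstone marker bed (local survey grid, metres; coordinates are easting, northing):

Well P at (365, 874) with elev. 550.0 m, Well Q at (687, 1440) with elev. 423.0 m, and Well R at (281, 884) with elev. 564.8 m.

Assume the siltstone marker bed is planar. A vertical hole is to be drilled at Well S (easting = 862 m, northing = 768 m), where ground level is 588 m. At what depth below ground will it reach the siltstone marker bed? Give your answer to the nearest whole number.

120 m

Let the plane be z = a·easting + b·northing + c.
Well Q−Well P: 322a + 566b = −127;  Well R−Well P: −84a + 10b = 14.8.
Solving gives a = −0.19003, b = −0.11627.
Then c = 550 − a·365 − b·874 = 720.98.
At (862, 768): z_contact = −163.8 − 89.3 + 720.98 = 467.9 m.
Depth below ground = 588 − 467.9 = 120 m.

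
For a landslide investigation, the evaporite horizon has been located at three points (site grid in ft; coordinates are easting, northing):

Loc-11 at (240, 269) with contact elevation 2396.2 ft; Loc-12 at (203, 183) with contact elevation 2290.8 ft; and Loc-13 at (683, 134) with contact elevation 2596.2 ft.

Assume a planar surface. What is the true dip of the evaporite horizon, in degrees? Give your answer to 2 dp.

Let the plane be z = a·easting + b·northing + c.
Loc-12−Loc-11: −37a − 86b = −105.4;  Loc-13−Loc-11: 443a − 135b = 200.
Solving gives a = 0.72933, b = 0.91180.
Gradient magnitude |∇z| = √(a² + b²) = √(0.53192 + 0.83138) = 1.16760.
True dip = arctan(1.16760) = 49.42°, dipping toward SW (azimuth ≈ 219°).

49.42°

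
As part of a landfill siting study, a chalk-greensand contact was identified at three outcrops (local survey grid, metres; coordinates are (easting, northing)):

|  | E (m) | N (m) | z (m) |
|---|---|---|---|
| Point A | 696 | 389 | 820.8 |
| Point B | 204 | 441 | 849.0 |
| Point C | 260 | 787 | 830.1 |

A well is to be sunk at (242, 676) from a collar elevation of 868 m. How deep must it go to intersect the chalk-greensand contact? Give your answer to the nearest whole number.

Two edge vectors: Point A→Point B = (-492, 52, 28.2), Point A→Point C = (-436, 398, 9.3).
Normal n = (Point A→Point B) × (Point A→Point C) = (-10740, -7719.6, -173144).
So ∂z/∂E = −n_x/n_z = −0.06203 and ∂z/∂N = −n_y/n_z = −0.04458.
Intercept c from Point A: 820.8 + 43.17 + 17.34 = 881.32.
At (242, 676): z_contact = −15.0 − 30.1 + 881.32 = 836.2 m.
Depth below ground = 868 − 836.2 = 32 m.

32 m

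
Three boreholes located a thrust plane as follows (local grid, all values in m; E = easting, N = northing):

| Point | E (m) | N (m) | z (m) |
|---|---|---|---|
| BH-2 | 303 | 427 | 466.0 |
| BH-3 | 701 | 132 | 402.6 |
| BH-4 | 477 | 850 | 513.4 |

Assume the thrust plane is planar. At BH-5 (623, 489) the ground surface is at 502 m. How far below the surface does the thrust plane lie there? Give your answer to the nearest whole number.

Two edge vectors: BH-2→BH-3 = (398, -295, -63.4), BH-2→BH-4 = (174, 423, 47.4).
Normal n = (BH-2→BH-3) × (BH-2→BH-4) = (12835.2, -29896.8, 219684).
So ∂z/∂E = −n_x/n_z = −0.05843 and ∂z/∂N = −n_y/n_z = 0.13609.
Intercept c from BH-2: 466 + 17.70 − 58.11 = 425.59.
At (623, 489): z_contact = −36.4 + 66.5 + 425.59 = 455.7 m.
Depth below ground = 502 − 455.7 = 46 m.

46 m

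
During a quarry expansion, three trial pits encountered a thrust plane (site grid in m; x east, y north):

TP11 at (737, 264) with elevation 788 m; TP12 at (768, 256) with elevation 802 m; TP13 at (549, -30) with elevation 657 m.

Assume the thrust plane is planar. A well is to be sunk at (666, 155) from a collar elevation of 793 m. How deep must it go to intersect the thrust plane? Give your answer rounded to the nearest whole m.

Let the plane be z = a·x + b·y + c.
TP12−TP11: 31a − 8b = 14;  TP13−TP11: −188a − 294b = −131.
Solving gives a = 0.48634, b = 0.13458.
Then c = 788 − a·737 − b·264 = 394.03.
At (666, 155): z_contact = 323.9 + 20.9 + 394.03 = 738.8 m.
Depth below ground = 793 − 738.8 = 54 m.

54 m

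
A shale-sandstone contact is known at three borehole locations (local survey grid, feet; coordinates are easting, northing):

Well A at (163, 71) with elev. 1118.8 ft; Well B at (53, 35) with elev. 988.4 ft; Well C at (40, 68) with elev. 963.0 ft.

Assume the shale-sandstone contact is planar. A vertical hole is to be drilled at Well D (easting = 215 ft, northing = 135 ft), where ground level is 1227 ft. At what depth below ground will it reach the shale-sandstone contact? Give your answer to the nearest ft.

59 ft

Let the plane be z = a·easting + b·northing + c.
Well B−Well A: −110a − 36b = −130.4;  Well C−Well A: −123a − 3b = −155.8.
Solving gives a = 1.27321, b = −0.26813.
Then c = 1118.8 − a·163 − b·71 = 930.30.
At (215, 135): z_contact = 273.7 − 36.2 + 930.30 = 1167.8 ft.
Depth below ground = 1227 − 1167.8 = 59 ft.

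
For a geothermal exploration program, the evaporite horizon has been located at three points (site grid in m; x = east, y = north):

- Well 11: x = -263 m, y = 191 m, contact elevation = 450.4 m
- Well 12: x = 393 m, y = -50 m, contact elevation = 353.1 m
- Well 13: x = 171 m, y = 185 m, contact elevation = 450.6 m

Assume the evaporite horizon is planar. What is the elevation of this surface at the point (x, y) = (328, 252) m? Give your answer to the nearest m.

Two edge vectors: Well 11→Well 12 = (656, -241, -97.3), Well 11→Well 13 = (434, -6, 0.2).
Normal n = (Well 11→Well 12) × (Well 11→Well 13) = (-632, -42359.4, 100658).
So ∂z/∂x = −n_x/n_z = 0.00628 and ∂z/∂y = −n_y/n_z = 0.42082.
Intercept c from Well 11: 450.4 + 1.65 − 80.38 = 371.67.
At (328, 252): z = 2.1 + 106.0 + 371.67 = 479.8 m.

480 m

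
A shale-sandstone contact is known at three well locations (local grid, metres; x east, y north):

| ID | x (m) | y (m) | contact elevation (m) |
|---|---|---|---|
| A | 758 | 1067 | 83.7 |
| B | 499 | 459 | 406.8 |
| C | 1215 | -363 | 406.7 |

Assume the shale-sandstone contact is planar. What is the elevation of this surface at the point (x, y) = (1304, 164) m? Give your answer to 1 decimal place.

182.2 m

Let the plane be z = a·x + b·y + c.
B−A: −259a − 608b = 323.1;  C−A: 457a − 1430b = 323.
Solving gives a = −0.409809, b = −0.356841.
Then c = 83.7 − a·758 − b·1067 = 775.08.
At (1304, 164): z = −534.4 − 58.5 + 775.08 = 182.2 m.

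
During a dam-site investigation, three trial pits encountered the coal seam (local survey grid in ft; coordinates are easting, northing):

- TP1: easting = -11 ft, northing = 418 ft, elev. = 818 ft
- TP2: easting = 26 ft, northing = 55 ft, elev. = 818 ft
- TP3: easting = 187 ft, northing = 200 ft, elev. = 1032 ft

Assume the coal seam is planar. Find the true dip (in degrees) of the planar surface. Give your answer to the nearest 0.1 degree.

50.7°

Let the plane be z = a·easting + b·northing + c.
TP2−TP1: 37a − 363b = 0;  TP3−TP1: 198a − 218b = 214.
Solving gives a = 1.21743, b = 0.12409.
Gradient magnitude |∇z| = √(a² + b²) = √(1.48214 + 0.01540) = 1.22374.
True dip = arctan(1.22374) = 50.7°, dipping toward W (azimuth ≈ 264°).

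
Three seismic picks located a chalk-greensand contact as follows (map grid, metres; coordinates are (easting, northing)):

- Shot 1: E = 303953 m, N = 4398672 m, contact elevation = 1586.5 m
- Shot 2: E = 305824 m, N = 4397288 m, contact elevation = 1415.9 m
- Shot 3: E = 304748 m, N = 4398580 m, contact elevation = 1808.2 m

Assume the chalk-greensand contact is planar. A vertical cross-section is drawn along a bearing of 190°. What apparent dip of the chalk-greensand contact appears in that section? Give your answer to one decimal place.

Let the plane be z = a·E + b·N + c.
Shot 2−Shot 1: 1871a − 1384b = −170.6;  Shot 3−Shot 1: 795a − 92b = 221.7.
Solving gives a = 0.34750, b = 0.59304.
Unit vector along 190° is (sin 190°, cos 190°) = (-0.1736, -0.9848).
Slope in that direction = a·(-0.1736) + b·(-0.9848) = −0.64437.
Apparent dip = arctan|0.64437| = 32.8° (true dip is 34.5°, so apparent ≤ true as expected).

32.8°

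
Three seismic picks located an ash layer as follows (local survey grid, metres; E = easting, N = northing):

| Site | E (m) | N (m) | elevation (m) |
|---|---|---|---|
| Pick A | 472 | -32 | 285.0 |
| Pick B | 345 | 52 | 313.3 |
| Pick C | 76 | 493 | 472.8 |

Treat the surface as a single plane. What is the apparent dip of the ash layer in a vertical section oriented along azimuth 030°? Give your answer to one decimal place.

18.9°

Let the plane be z = a·E + b·N + c.
Pick B−Pick A: −127a + 84b = 28.3;  Pick C−Pick A: −396a + 525b = 187.8.
Solving gives a = 0.02747, b = 0.37843.
Unit vector along 030° is (sin 30°, cos 30°) = (0.5000, 0.8660).
Slope in that direction = a·(0.5000) + b·(0.8660) = 0.34147.
Apparent dip = arctan|0.34147| = 18.9° (true dip is 20.8°, so apparent ≤ true as expected).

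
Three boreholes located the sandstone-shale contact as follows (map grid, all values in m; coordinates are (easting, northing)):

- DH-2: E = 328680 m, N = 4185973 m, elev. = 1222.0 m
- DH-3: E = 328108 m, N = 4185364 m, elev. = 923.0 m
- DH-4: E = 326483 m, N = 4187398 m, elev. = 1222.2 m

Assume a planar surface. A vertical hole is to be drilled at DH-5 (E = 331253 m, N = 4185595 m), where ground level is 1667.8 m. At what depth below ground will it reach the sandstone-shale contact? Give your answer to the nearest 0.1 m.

52.1 m

Let the plane be z = a·E + b·N + c.
DH-3−DH-2: −572a − 609b = −299;  DH-4−DH-2: −2197a + 1425b = 0.2.
Solving gives a = 0.197835001, b = 0.305153332.
Then c = 1222 − a·328680 − b·4185973 = −1341166.02.
At (331253, 4185595): z_contact = 65533.44 + 1277248.26 − 1341166.02 = 1615.68 m.
Depth below ground = 1667.8 − 1615.68 = 52.1 m.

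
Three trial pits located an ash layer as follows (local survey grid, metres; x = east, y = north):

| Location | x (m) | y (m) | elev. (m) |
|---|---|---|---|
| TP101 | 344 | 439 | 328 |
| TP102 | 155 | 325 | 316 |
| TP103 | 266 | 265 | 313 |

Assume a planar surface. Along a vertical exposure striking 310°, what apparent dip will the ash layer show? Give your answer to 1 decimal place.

Two edge vectors: TP101→TP102 = (-189, -114, -12), TP101→TP103 = (-78, -174, -15).
Normal n = (TP101→TP102) × (TP101→TP103) = (-378, -1899, 23994).
So ∂z/∂x = −n_x/n_z = 0.01575 and ∂z/∂y = −n_y/n_z = 0.07914.
Unit vector along 310° is (sin 310°, cos 310°) = (-0.7660, 0.6428).
Slope in that direction = a·(-0.7660) + b·(0.6428) = 0.03881.
Apparent dip = arctan|0.03881| = 2.2° (true dip is 4.6°, so apparent ≤ true as expected).

2.2°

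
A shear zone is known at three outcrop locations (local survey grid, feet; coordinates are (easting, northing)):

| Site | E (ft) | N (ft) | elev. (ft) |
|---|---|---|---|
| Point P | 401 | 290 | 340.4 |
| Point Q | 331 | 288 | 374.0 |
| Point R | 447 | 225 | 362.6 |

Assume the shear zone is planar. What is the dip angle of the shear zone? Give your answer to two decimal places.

Let the plane be z = a·E + b·N + c.
Point Q−Point P: −70a − 2b = 33.6;  Point R−Point P: 46a − 65b = 22.2.
Solving gives a = −0.46092, b = −0.66773.
Gradient magnitude |∇z| = √(a² + b²) = √(0.21245 + 0.44586) = 0.81136.
True dip = arctan(0.81136) = 39.05°, dipping toward NE (azimuth ≈ 035°).

39.05°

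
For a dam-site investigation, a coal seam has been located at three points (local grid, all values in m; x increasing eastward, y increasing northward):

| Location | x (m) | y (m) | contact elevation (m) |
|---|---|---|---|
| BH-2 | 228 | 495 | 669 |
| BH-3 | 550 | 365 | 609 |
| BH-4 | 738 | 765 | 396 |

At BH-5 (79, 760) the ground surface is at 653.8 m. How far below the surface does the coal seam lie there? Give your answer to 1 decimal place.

33.6 m

Two edge vectors: BH-2→BH-3 = (322, -130, -60), BH-2→BH-4 = (510, 270, -273).
Normal n = (BH-2→BH-3) × (BH-2→BH-4) = (51690, 57306, 153240).
So ∂z/∂x = −n_x/n_z = −0.33731 and ∂z/∂y = −n_y/n_z = −0.37396.
Intercept c from BH-2: 669 + 76.91 + 185.11 = 931.02.
At (79, 760): z_contact = −26.65 − 284.21 + 931.02 = 620.16 m.
Depth below ground = 653.8 − 620.16 = 33.6 m.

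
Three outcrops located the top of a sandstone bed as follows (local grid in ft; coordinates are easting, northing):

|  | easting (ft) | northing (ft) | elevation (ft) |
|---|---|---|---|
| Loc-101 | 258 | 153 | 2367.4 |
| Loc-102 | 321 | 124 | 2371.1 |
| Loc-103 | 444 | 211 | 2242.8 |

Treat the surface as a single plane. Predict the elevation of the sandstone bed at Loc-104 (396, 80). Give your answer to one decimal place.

Let the plane be z = a·easting + b·northing + c.
Loc-102−Loc-101: 63a − 29b = 3.7;  Loc-103−Loc-101: 186a + 58b = −124.6.
Solving gives a = −0.37564, b = −0.94363.
Then c = 2367.4 − a·258 − b·153 = 2608.69.
At (396, 80): z = −148.8 − 75.5 + 2608.69 = 2384.4 ft.

2384.4 ft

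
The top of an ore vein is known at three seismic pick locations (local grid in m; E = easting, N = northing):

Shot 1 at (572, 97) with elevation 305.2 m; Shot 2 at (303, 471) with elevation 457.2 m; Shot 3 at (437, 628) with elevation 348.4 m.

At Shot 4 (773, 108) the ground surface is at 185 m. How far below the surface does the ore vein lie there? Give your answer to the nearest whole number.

Two edge vectors: Shot 1→Shot 2 = (-269, 374, 152), Shot 1→Shot 3 = (-135, 531, 43.2).
Normal n = (Shot 1→Shot 2) × (Shot 1→Shot 3) = (-64555.2, -8899.2, -92349).
So ∂z/∂E = −n_x/n_z = −0.69904 and ∂z/∂N = −n_y/n_z = −0.09636.
Intercept c from Shot 1: 305.2 + 399.85 + 9.35 = 714.40.
At (773, 108): z_contact = −540.4 − 10.4 + 714.40 = 163.6 m.
Depth below ground = 185 − 163.6 = 21 m.

21 m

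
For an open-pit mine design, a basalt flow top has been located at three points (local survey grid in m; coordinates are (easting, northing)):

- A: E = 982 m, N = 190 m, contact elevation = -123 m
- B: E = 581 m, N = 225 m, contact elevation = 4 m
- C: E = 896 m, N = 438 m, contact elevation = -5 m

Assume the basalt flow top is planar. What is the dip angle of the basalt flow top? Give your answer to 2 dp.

Let the plane be z = a·E + b·N + c.
B−A: −401a + 35b = 127;  C−A: −86a + 248b = 118.
Solving gives a = −0.28377, b = 0.37740.
Gradient magnitude |∇z| = √(a² + b²) = √(0.08052 + 0.14243) = 0.47218.
True dip = arctan(0.47218) = 25.28°, dipping toward SE (azimuth ≈ 143°).

25.28°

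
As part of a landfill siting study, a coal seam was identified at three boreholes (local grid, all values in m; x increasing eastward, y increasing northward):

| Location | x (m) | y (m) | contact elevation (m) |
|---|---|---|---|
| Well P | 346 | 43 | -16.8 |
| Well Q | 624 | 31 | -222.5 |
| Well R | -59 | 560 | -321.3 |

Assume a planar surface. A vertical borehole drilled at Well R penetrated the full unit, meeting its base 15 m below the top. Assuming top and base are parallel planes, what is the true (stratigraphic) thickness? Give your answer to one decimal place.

Let the plane be z = a·x + b·y + c.
Well Q−Well P: 278a − 12b = −205.7;  Well R−Well P: −405a + 517b = −304.5.
Solving gives a = −0.79214, b = −1.20951.
|∇z| = √(a²+b²) = 1.44582, so dip δ = arctan(1.44582) = 55.33°.
True thickness = vertical thickness × cos δ = 15 × cos 55.33° = 8.5 m.

8.5 m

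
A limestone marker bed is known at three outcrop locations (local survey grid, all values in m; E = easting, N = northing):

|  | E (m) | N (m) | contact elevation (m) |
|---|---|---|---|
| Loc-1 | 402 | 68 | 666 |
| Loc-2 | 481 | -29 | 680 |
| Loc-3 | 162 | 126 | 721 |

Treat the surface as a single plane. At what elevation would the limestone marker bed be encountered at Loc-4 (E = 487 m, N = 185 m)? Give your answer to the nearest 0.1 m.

Two edge vectors: Loc-1→Loc-2 = (79, -97, 14), Loc-1→Loc-3 = (-240, 58, 55).
Normal n = (Loc-1→Loc-2) × (Loc-1→Loc-3) = (-6147, -7705, -18698).
So ∂z/∂E = −n_x/n_z = −0.32875 and ∂z/∂N = −n_y/n_z = −0.41208.
Intercept c from Loc-1: 666 + 132.16 + 28.02 = 826.18.
At (487, 185): z = −160.1 − 76.2 + 826.18 = 589.8 m.

589.8 m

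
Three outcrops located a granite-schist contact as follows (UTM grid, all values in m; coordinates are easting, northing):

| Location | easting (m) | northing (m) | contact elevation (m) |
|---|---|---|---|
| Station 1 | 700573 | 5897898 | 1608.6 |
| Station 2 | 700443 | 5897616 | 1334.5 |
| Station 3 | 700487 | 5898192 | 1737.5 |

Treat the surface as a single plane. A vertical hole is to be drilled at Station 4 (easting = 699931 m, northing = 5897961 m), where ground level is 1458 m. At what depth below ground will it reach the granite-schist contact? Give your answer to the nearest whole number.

Let the plane be z = a·easting + b·northing + c.
Station 2−Station 1: −130a − 282b = −274.1;  Station 3−Station 1: −86a + 294b = 128.9.
Solving gives a = 0.70808682, b = 0.64556281.
Then c = 1608.6 − a·700573 − b·5897898 = −4301921.53.
At (699931, 5897961): z_contact = 495611.9 + 3807504.3 − 4301921.53 = 1194.7 m.
Depth below ground = 1458 − 1194.7 = 263 m.

263 m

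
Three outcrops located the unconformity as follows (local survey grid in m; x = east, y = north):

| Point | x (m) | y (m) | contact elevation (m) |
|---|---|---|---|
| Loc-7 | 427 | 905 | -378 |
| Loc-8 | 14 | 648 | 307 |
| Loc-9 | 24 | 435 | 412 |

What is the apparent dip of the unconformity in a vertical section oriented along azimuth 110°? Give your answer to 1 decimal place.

46.2°

Let the plane be z = a·x + b·y + c.
Loc-8−Loc-7: −413a − 257b = 685;  Loc-9−Loc-7: −403a − 470b = 790.
Solving gives a = −1.31347, b = −0.55462.
Unit vector along 110° is (sin 110°, cos 110°) = (0.9397, -0.3420).
Slope in that direction = a·(0.9397) + b·(-0.3420) = −1.04456.
Apparent dip = arctan|1.04456| = 46.2° (true dip is 55.0°, so apparent ≤ true as expected).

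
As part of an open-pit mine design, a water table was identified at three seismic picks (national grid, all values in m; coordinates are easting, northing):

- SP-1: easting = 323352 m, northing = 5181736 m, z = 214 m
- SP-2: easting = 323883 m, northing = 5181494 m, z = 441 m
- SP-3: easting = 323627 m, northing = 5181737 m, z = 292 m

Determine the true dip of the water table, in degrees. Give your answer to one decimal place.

Let the plane be z = a·easting + b·northing + c.
SP-2−SP-1: 531a − 242b = 227;  SP-3−SP-1: 275a + 1b = 78.
Solving gives a = 0.28478, b = −0.31316.
Gradient magnitude |∇z| = √(a² + b²) = √(0.08110 + 0.09807) = 0.42328.
True dip = arctan(0.42328) = 22.9°, dipping toward NW (azimuth ≈ 318°).

22.9°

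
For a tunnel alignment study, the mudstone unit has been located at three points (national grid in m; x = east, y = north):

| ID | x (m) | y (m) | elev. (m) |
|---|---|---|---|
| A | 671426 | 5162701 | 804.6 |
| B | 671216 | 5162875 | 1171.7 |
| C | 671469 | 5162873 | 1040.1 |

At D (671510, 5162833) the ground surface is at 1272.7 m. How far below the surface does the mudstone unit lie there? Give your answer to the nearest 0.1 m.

Two edge vectors: A→B = (-210, 174, 367.1), A→C = (43, 172, 235.5).
Normal n = (A→B) × (A→C) = (-22164.2, 65240.3, -43602).
So ∂z/∂x = −n_x/n_z = −0.508329893 and ∂z/∂y = −n_y/n_z = 1.496268520.
Intercept c from A: 804.6 + 341305.91 − 7724786.98 = −7382676.48.
At (671510, 5162833): z_contact = −341348.61 + 7724984.49 − 7382676.48 = 959.41 m.
Depth below ground = 1272.7 − 959.41 = 313.3 m.

313.3 m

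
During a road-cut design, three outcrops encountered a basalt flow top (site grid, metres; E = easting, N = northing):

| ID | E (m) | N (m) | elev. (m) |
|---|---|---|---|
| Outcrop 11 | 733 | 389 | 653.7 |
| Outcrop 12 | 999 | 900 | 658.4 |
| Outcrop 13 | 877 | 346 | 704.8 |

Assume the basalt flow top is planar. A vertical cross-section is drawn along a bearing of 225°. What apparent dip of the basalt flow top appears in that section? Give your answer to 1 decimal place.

Two edge vectors: Outcrop 11→Outcrop 12 = (266, 511, 4.7), Outcrop 11→Outcrop 13 = (144, -43, 51.1).
Normal n = (Outcrop 11→Outcrop 12) × (Outcrop 11→Outcrop 13) = (26314.2, -12915.8, -85022).
So ∂z/∂E = −n_x/n_z = 0.30950 and ∂z/∂N = −n_y/n_z = −0.15191.
Unit vector along 225° is (sin 225°, cos 225°) = (-0.7071, -0.7071).
Slope in that direction = a·(-0.7071) + b·(-0.7071) = −0.11143.
Apparent dip = arctan|0.11143| = 6.4° (true dip is 19.0°, so apparent ≤ true as expected).

6.4°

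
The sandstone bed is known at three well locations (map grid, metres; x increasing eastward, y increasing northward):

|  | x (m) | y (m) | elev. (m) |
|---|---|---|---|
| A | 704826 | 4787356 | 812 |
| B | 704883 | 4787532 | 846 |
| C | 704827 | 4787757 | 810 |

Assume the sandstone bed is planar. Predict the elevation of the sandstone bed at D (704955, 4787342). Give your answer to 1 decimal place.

891.6 m

Let the plane be z = a·x + b·y + c.
B−A: 57a + 176b = 34;  C−A: 1a + 401b = −2.
Solving gives a = 0.616639478, b = −0.006525285.
Then c = 812 − a·704826 − b·4787356 = −402572.67.
At (704955, 4787342): z = 434703.1 − 31238.8 − 402572.67 = 891.6 m.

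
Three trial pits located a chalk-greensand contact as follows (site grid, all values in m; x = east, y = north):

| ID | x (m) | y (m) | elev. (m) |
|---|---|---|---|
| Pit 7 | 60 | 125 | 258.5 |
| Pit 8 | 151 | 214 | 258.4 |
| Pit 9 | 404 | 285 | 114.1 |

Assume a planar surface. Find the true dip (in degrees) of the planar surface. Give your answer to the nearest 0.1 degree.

48.8°

Let the plane be z = a·x + b·y + c.
Pit 8−Pit 7: 91a + 89b = −0.1;  Pit 9−Pit 7: 344a + 160b = −144.4.
Solving gives a = −0.79943, b = 0.81627.
Gradient magnitude |∇z| = √(a² + b²) = √(0.63908 + 0.66629) = 1.14253.
True dip = arctan(1.14253) = 48.8°, dipping toward SE (azimuth ≈ 136°).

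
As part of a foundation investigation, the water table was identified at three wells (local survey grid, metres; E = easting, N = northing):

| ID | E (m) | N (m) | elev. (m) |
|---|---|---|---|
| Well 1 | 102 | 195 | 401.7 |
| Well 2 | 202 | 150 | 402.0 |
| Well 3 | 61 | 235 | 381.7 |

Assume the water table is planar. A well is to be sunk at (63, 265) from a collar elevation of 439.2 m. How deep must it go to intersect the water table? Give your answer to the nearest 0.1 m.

Two edge vectors: Well 1→Well 2 = (100, -45, 0.3), Well 1→Well 3 = (-41, 40, -20).
Normal n = (Well 1→Well 2) × (Well 1→Well 3) = (888, 1987.7, 2155).
So ∂z/∂E = −n_x/n_z = −0.41206 and ∂z/∂N = −n_y/n_z = −0.92237.
Intercept c from Well 1: 401.7 + 42.03 + 179.86 = 623.59.
At (63, 265): z_contact = −25.96 − 244.43 + 623.59 = 353.20 m.
Depth below ground = 439.2 − 353.20 = 86.0 m.

86.0 m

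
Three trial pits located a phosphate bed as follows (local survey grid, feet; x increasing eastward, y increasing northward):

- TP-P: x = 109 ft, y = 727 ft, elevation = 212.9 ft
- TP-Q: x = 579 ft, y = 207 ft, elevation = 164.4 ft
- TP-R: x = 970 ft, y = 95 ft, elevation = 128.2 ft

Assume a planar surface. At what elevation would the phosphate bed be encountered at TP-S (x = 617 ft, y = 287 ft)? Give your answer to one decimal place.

Let the plane be z = a·x + b·y + c.
TP-Q−TP-P: 470a − 520b = −48.5;  TP-R−TP-P: 861a − 632b = −84.7.
Solving gives a = −0.08888, b = 0.01294.
Then c = 212.9 − a·109 − b·727 = 213.18.
At (617, 287): z = −54.8 + 3.7 + 213.18 = 162.1 ft.

162.1 ft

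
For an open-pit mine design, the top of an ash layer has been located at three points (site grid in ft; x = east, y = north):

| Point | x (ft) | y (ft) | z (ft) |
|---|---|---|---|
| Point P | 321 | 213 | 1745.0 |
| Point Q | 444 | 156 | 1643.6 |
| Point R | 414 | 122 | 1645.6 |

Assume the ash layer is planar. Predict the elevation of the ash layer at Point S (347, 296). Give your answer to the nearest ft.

1769 ft

Let the plane be z = a·x + b·y + c.
Point Q−Point P: 123a − 57b = −101.4;  Point R−Point P: 93a − 91b = −99.4.
Solving gives a = −0.60448, b = 0.47454.
Then c = 1745 − a·321 − b·213 = 1837.96.
At (347, 296): z = −209.8 + 140.5 + 1837.96 = 1768.7 ft.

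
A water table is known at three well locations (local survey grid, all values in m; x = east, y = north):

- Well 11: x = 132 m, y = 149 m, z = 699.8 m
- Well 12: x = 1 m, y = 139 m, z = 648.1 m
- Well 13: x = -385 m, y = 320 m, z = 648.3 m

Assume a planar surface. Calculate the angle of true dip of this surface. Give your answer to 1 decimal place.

Two edge vectors: Well 11→Well 12 = (-131, -10, -51.7), Well 11→Well 13 = (-517, 171, -51.5).
Normal n = (Well 11→Well 12) × (Well 11→Well 13) = (9355.7, 19982.4, -27571).
So ∂z/∂x = −n_x/n_z = 0.33933 and ∂z/∂y = −n_y/n_z = 0.72476.
Gradient magnitude |∇z| = √(a² + b²) = √(0.11515 + 0.52528) = 0.80027.
True dip = arctan(0.80027) = 38.7°, dipping toward SSW (azimuth ≈ 205°).

38.7°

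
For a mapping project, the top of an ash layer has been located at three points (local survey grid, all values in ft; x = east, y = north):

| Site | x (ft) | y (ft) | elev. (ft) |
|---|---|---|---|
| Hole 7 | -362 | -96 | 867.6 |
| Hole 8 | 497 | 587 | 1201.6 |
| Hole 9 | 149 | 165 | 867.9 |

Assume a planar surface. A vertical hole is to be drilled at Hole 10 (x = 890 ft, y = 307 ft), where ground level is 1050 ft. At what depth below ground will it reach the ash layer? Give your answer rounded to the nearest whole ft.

505 ft

Let the plane be z = a·x + b·y + c.
Hole 8−Hole 7: 859a + 683b = 334;  Hole 9−Hole 7: 511a + 261b = 0.3.
Solving gives a = −0.69679, b = 1.36536.
Then c = 867.6 − a·-362 − b·-96 = 746.44.
At (890, 307): z_contact = −620.1 + 419.2 + 746.44 = 545.5 ft.
Depth below ground = 1050 − 545.5 = 505 ft.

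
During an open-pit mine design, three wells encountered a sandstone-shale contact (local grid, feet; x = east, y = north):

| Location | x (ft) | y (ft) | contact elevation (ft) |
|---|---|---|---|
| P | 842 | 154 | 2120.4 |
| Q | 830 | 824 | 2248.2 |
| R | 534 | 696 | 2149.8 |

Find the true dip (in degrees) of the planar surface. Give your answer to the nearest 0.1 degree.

Let the plane be z = a·x + b·y + c.
Q−P: −12a + 670b = 127.8;  R−P: −308a + 542b = 29.4.
Solving gives a = 0.24803, b = 0.19519.
Gradient magnitude |∇z| = √(a² + b²) = √(0.06152 + 0.03810) = 0.31562.
True dip = arctan(0.31562) = 17.5°, dipping toward SW (azimuth ≈ 232°).

17.5°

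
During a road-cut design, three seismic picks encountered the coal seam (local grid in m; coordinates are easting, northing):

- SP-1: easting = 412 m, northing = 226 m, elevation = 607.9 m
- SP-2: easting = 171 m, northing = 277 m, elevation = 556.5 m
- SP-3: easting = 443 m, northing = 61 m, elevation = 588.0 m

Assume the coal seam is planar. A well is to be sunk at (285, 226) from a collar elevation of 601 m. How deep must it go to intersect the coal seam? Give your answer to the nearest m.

Let the plane be z = a·easting + b·northing + c.
SP-2−SP-1: −241a + 51b = −51.4;  SP-3−SP-1: 31a − 165b = −19.9.
Solving gives a = 0.24869, b = 0.16733.
Then c = 607.9 − a·412 − b·226 = 467.62.
At (285, 226): z_contact = 70.9 + 37.8 + 467.62 = 576.3 m.
Depth below ground = 601 − 576.3 = 25 m.

25 m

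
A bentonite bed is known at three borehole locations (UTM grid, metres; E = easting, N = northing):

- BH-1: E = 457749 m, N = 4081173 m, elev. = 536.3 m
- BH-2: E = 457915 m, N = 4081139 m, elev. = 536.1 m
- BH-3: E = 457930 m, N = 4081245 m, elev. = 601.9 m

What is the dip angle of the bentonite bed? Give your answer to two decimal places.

31.62°

Let the plane be z = a·E + b·N + c.
BH-2−BH-1: 166a − 34b = −0.2;  BH-3−BH-1: 181a + 72b = 65.6.
Solving gives a = 0.12239, b = 0.60344.
Gradient magnitude |∇z| = √(a² + b²) = √(0.01498 + 0.36413) = 0.61572.
True dip = arctan(0.61572) = 31.62°, dipping toward SSW (azimuth ≈ 191°).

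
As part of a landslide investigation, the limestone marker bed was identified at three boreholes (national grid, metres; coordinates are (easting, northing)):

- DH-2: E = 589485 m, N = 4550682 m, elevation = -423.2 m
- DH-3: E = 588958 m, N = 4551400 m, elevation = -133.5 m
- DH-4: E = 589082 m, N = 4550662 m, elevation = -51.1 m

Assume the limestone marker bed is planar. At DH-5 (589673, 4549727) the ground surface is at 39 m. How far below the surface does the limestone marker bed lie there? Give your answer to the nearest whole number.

Let the plane be z = a·E + b·N + c.
DH-3−DH-2: −527a + 718b = 289.7;  DH-4−DH-2: −403a − 20b = 372.1.
Solving gives a = −0.91019427, b = −0.26458549.
Then c = -423.2 − a·589485 − b·4550682 = 1740167.08.
At (589673, 4549727): z_contact = −536717.0 − 1203791.7 + 1740167.08 = -341.6 m.
Depth below ground = 39 − (-341.6) = 381 m.

381 m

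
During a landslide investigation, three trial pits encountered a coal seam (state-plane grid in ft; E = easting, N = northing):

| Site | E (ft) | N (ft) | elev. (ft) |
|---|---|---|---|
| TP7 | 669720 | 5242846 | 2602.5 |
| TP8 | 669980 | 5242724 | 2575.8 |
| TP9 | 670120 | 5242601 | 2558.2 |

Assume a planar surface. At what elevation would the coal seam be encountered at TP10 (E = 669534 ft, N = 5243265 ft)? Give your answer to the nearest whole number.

2640 ft

Two edge vectors: TP7→TP8 = (260, -122, -26.7), TP7→TP9 = (400, -245, -44.3).
Normal n = (TP7→TP8) × (TP7→TP9) = (-1136.9, 838, -14900).
So ∂z/∂E = −n_x/n_z = −0.07630201 and ∂z/∂N = −n_y/n_z = 0.05624161.
Intercept c from TP7: 2602.5 + 51100.98 − 294866.10 = −241162.62.
At (669534, 5243265): z = −51086.8 + 294889.7 − 241162.62 = 2640.3 ft.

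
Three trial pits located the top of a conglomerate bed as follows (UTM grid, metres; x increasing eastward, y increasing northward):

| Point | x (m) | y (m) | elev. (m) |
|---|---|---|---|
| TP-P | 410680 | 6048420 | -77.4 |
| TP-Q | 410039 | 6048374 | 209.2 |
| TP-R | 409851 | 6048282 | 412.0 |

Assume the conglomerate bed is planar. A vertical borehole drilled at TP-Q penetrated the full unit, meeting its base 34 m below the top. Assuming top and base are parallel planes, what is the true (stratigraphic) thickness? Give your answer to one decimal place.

18.4 m

Let the plane be z = a·x + b·y + c.
TP-Q−TP-P: −641a − 46b = 286.6;  TP-R−TP-P: −829a − 138b = 489.4.
Solving gives a = −0.33857, b = −1.51248.
|∇z| = √(a²+b²) = 1.54991, so dip δ = arctan(1.54991) = 57.17°.
True thickness = vertical thickness × cos δ = 34 × cos 57.17° = 18.4 m.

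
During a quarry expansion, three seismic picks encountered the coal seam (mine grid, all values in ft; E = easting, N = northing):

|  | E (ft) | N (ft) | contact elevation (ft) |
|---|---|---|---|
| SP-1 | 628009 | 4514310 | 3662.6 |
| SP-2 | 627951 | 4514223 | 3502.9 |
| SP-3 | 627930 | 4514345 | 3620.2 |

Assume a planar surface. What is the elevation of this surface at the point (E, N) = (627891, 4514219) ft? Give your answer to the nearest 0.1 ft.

Two edge vectors: SP-1→SP-2 = (-58, -87, -159.7), SP-1→SP-3 = (-79, 35, -42.4).
Normal n = (SP-1→SP-2) × (SP-1→SP-3) = (9278.3, 10157.1, -8903).
So ∂z/∂E = −n_x/n_z = 1.042154330 and ∂z/∂N = −n_y/n_z = 1.140862631.
Intercept c from SP-1: 3662.6 − 654482.30 − 5150207.58 = −5801027.28.
At (627891, 4514219): z = 654359.3 + 5150103.8 − 5801027.28 = 3435.8 ft.

3435.8 ft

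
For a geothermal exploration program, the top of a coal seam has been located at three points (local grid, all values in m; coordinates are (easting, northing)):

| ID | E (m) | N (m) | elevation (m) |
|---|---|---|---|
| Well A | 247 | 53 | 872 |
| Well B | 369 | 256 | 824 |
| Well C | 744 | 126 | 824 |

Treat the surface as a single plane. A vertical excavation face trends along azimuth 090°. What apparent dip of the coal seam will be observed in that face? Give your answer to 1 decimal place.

3.9°

Let the plane be z = a·E + b·N + c.
Well B−Well A: 122a + 203b = −48;  Well C−Well A: 497a + 73b = −48.
Solving gives a = −0.06784, b = −0.19568.
Unit vector along 090° is (sin 90°, cos 90°) = (1.0000, 0.0000).
Slope in that direction = a·(1.0000) + b·(0.0000) = −0.06784.
Apparent dip = arctan|0.06784| = 3.9° (true dip is 11.7°, so apparent ≤ true as expected).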